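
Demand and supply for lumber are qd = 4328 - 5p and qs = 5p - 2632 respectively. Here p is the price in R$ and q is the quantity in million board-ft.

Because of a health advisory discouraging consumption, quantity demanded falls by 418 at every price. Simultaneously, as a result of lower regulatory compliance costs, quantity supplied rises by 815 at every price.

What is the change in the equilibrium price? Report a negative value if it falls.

Before the shock: 4328 - 5p = 5p - 2632 ⇒ 6960 = 10p ⇒ p = 696, q = 848.
The new curves are qd = 3910 - 5p (demand) and qs = 5p - 1817 (supply).
Clearing the new market: 3910 - 5p = 5p - 1817, so p = 572.7 and q = 1046.5.
Δp = 572.7 − 696 = -123.3.

-123.3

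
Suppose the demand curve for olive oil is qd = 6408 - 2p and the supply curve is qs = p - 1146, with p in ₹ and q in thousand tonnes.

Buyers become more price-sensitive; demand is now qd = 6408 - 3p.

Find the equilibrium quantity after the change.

Before the shock: 6408 - 2p = p - 1146 ⇒ 7554 = 3p ⇒ p = 2518, q = 1372.
With the change applied: demand qd = 6408 - 3p, supply qs = p - 1146.
New equilibrium: 6408 - 3p = p - 1146 ⇒ 7554 = 4p ⇒ p = 1888.5, q = 742.5.

742.5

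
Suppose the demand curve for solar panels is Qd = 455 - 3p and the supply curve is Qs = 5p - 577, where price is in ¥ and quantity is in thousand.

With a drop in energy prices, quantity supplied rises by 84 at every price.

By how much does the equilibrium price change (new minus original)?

Initially, 455 - 3p = 5p - 577, so 1032 = 8p and p = 129, Q = 68.
The new curves are Qd = 455 - 3p (demand) and Qs = 5p - 493 (supply).
New equilibrium: 455 - 3p = 5p - 493 ⇒ 948 = 8p ⇒ p = 118.5, Q = 99.5.
Δp = 118.5 − 129 = -10.5.

-10.5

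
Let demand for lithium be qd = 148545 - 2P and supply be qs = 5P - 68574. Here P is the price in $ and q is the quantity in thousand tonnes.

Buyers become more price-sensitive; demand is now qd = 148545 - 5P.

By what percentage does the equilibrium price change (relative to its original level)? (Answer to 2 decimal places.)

Initially, 148545 - 2P = 5P - 68574, so 217119 = 7P and P = 31017, q = 86511.
After the shift, demand is qd = 148545 - 5P and supply is qs = 5P - 68574.
Setting them equal: 148545 - 5P = 5P - 68574 → 217119 = 10P, so P = 21711.9 and q = 39985.5.
%ΔP = (21711.9 − 31017) / 31017 × 100 = -30.00%.

-30.00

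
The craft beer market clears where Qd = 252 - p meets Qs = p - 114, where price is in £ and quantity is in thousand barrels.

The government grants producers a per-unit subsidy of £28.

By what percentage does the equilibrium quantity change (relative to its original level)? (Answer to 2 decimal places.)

+20.29

Original equilibrium: 252 - p = p - 114 gives 366 = 2p, so p = 183 and Q = 69.
Since sellers receive the price plus the subsidy, the effective supply curve becomes Qs = p - 86.
Setting them equal: 252 - p = p - 86 → 338 = 2p, so p = 169 and Q = 83.
%ΔQ = (83 − 69) / 69 × 100 = +20.29%.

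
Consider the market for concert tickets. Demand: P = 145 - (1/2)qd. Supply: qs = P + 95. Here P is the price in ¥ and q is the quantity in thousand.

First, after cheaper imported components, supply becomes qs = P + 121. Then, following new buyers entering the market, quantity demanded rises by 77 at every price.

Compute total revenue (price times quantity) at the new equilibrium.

16646

Original equilibrium: 290 - 2P = P + 95 gives 195 = 3P, so P = 65 and q = 160.
The new curves are qd = 367 - 2P (demand) and qs = P + 121 (supply).
Setting them equal: 367 - 2P = P + 121 → 246 = 3P, so P = 82 and q = 203.
New expenditure = 82 × 203 = 16646.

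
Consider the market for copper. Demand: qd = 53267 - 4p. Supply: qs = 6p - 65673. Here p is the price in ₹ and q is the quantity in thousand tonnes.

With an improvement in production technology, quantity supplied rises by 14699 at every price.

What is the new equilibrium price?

10424.1

Before the shock: 53267 - 4p = 6p - 65673 ⇒ 118940 = 10p ⇒ p = 11894, q = 5691.
The shock moves the curves to qd = 53267 - 4p and qs = 6p - 50974.
New equilibrium: 53267 - 4p = 6p - 50974 ⇒ 104241 = 10p ⇒ p = 10424.1, q = 11570.6.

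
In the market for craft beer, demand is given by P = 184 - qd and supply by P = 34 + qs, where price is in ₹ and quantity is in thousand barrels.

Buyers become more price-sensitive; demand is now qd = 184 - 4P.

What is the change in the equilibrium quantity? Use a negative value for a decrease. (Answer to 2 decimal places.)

-65.40

Initially, 184 - P = P - 34, so 218 = 2P and P = 109, q = 75.
The new curves are qd = 184 - 4P (demand) and qs = P - 34 (supply).
Setting them equal: 184 - 4P = P - 34 → 218 = 5P, so P = 43.6 and q = 9.6.
Δq = 9.6 − 75 = -65.40.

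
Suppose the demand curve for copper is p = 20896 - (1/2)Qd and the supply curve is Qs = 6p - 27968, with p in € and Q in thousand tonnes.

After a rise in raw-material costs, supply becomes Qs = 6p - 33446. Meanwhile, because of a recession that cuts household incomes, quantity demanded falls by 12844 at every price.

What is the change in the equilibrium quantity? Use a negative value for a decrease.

Solve the original market: 41792 - 2p = 6p - 27968, hence p = 8720 and Q = 24352.
After the shift, demand is Qd = 28948 - 2p and supply is Qs = 6p - 33446.
Setting them equal: 28948 - 2p = 6p - 33446 → 62394 = 8p, so p = 7799.25 and Q = 13349.5.
ΔQ = 13349.5 − 24352 = -11002.5.

-11002.5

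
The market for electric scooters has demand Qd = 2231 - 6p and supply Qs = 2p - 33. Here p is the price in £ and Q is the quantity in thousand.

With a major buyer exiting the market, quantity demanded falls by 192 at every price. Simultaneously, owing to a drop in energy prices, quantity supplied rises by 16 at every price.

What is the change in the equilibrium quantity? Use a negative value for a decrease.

-36

Before the shock: 2231 - 6p = 2p - 33 ⇒ 2264 = 8p ⇒ p = 283, Q = 533.
The new curves are Qd = 2039 - 6p (demand) and Qs = 2p - 17 (supply).
Equate the new curves: 2039 - 6p = 2p - 17, giving 2056 = 8p, p = 257, Q = 497.
ΔQ = 497 − 533 = -36.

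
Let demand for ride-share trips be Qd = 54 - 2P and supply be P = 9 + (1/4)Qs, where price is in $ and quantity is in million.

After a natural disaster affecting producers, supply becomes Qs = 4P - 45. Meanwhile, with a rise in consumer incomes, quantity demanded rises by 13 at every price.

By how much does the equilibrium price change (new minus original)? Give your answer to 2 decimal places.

Initially, 54 - 2P = 4P - 36, so 90 = 6P and P = 15, Q = 24.
The new curves are Qd = 67 - 2P (demand) and Qs = 4P - 45 (supply).
Equate the new curves: 67 - 2P = 4P - 45, giving 112 = 6P, P = 56/3 ≈ 18.6667, Q = 89/3 ≈ 29.6667.
ΔP = 18.6667 − 15 = +3.67.

+3.67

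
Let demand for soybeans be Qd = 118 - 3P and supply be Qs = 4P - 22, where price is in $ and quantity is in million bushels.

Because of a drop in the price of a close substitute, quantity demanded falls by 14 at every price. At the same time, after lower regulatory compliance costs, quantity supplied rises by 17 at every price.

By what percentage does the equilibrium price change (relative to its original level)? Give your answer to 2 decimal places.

Solve the original market: 118 - 3P = 4P - 22, hence P = 20 and Q = 58.
With the change applied: demand Qd = 104 - 3P, supply Qs = 4P - 5.
Setting them equal: 104 - 3P = 4P - 5 → 109 = 7P, so P = 109/7 ≈ 15.5714 and Q = 401/7 ≈ 57.2857.
%ΔP = (15.5714 − 20) / 20 × 100 = -22.14%.

-22.14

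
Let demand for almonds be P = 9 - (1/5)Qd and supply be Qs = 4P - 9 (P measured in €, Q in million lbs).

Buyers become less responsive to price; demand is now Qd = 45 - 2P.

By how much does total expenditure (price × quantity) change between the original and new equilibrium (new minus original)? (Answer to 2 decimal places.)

+153.00

Original equilibrium: 45 - 5P = 4P - 9 gives 54 = 9P, so P = 6 and Q = 15.
The shock moves the curves to Qd = 45 - 2P and Qs = 4P - 9.
Clearing the new market: 45 - 2P = 4P - 9, so P = 9 and Q = 27.
Expenditure moves from 6×15 = 90 to 9×27 = 243; change = +153.00.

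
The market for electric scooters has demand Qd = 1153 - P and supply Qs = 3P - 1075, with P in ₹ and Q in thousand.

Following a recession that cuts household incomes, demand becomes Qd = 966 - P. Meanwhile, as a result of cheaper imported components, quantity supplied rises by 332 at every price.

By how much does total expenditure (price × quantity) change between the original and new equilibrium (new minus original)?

-101791.0625

Initially, 1153 - P = 3P - 1075, so 2228 = 4P and P = 557, Q = 596.
With the change applied: demand Qd = 966 - P, supply Qs = 3P - 743.
New equilibrium: 966 - P = 3P - 743 ⇒ 1709 = 4P ⇒ P = 427.25, Q = 538.75.
Expenditure moves from 557×596 = 331972 to 427.25×538.75 = 230180.9375; change = -101791.0625.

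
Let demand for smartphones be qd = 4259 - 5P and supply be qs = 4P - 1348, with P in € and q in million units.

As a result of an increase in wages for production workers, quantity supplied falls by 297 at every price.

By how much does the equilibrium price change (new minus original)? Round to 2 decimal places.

+33.00

Original equilibrium: 4259 - 5P = 4P - 1348 gives 5607 = 9P, so P = 623 and q = 1144.
The new curves are qd = 4259 - 5P (demand) and qs = 4P - 1645 (supply).
Equate the new curves: 4259 - 5P = 4P - 1645, giving 5904 = 9P, P = 656, q = 979.
ΔP = 656 − 623 = +33.00.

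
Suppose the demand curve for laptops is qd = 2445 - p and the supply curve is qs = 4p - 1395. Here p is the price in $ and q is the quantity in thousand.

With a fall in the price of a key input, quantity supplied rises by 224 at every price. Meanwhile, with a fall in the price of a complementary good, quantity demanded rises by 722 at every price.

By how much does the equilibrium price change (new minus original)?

Before the shock: 2445 - p = 4p - 1395 ⇒ 3840 = 5p ⇒ p = 768, q = 1677.
The shock moves the curves to qd = 3167 - p and qs = 4p - 1171.
Clearing the new market: 3167 - p = 4p - 1171, so p = 867.6 and q = 2299.4.
Δp = 867.6 − 768 = +99.6.

+99.6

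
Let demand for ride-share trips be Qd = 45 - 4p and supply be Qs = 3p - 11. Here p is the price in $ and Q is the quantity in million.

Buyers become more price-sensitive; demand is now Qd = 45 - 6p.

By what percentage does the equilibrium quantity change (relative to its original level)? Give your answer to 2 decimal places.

Before the shock: 45 - 4p = 3p - 11 ⇒ 56 = 7p ⇒ p = 8, Q = 13.
After the shift, demand is Qd = 45 - 6p and supply is Qs = 3p - 11.
Setting them equal: 45 - 6p = 3p - 11 → 56 = 9p, so p = 56/9 ≈ 6.2222 and Q = 23/3 ≈ 7.6667.
%ΔQ = (7.6667 − 13) / 13 × 100 = -41.03%.

-41.03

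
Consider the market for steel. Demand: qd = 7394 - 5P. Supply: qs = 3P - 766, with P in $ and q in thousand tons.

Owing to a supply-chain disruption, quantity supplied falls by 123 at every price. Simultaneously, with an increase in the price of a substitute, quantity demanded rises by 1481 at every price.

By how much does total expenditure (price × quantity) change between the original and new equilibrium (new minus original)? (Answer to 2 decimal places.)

Original equilibrium: 7394 - 5P = 3P - 766 gives 8160 = 8P, so P = 1020 and q = 2294.
The shock moves the curves to qd = 8875 - 5P and qs = 3P - 889.
Equate the new curves: 8875 - 5P = 3P - 889, giving 9764 = 8P, P = 1220.5, q = 2772.5.
Expenditure moves from 1020×2294 = 2339880 to 1220.5×2772.5 = 3383836.25; change = +1043956.25.

+1043956.25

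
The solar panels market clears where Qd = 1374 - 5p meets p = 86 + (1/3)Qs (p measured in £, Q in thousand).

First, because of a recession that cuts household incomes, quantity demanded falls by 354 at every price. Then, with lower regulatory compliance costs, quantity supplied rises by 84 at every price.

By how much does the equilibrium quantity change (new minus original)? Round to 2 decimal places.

Original equilibrium: 1374 - 5p = 3p - 258 gives 1632 = 8p, so p = 204 and Q = 354.
With the change applied: demand Qd = 1020 - 5p, supply Qs = 3p - 174.
Equate the new curves: 1020 - 5p = 3p - 174, giving 1194 = 8p, p = 149.25, Q = 273.75.
ΔQ = 273.75 − 354 = -80.25.

-80.25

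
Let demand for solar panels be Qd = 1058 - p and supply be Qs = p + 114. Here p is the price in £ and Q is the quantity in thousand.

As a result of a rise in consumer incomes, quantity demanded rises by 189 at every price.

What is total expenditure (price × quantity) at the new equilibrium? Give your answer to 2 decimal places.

Original equilibrium: 1058 - p = p + 114 gives 944 = 2p, so p = 472 and Q = 586.
After the shift, demand is Qd = 1247 - p and supply is Qs = p + 114.
Equate the new curves: 1247 - p = p + 114, giving 1133 = 2p, p = 566.5, Q = 680.5.
New expenditure = 566.5 × 680.5 = 385503.25.

385503.25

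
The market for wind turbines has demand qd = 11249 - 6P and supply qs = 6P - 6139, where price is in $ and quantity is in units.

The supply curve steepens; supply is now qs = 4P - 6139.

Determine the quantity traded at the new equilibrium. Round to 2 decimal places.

Solve the original market: 11249 - 6P = 6P - 6139, hence P = 1449 and q = 2555.
The shock moves the curves to qd = 11249 - 6P and qs = 4P - 6139.
Equate the new curves: 11249 - 6P = 4P - 6139, giving 17388 = 10P, P = 1738.8, q = 816.2.

816.20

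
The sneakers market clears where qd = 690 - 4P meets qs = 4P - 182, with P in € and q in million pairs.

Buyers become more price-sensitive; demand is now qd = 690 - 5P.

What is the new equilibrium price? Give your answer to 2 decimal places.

96.89

Original equilibrium: 690 - 4P = 4P - 182 gives 872 = 8P, so P = 109 and q = 254.
The new curves are qd = 690 - 5P (demand) and qs = 4P - 182 (supply).
Clearing the new market: 690 - 5P = 4P - 182, so P = 872/9 ≈ 96.8889 and q = 1850/9 ≈ 205.5556.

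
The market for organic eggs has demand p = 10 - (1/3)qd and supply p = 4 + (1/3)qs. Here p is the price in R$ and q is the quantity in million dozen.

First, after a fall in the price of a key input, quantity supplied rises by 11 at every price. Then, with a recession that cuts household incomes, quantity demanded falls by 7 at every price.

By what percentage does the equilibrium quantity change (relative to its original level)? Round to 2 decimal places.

+22.22

Before the shock: 30 - 3p = 3p - 12 ⇒ 42 = 6p ⇒ p = 7, q = 9.
With the change applied: demand qd = 23 - 3p, supply qs = 3p - 1.
New equilibrium: 23 - 3p = 3p - 1 ⇒ 24 = 6p ⇒ p = 4, q = 11.
%Δq = (11 − 9) / 9 × 100 = +22.22%.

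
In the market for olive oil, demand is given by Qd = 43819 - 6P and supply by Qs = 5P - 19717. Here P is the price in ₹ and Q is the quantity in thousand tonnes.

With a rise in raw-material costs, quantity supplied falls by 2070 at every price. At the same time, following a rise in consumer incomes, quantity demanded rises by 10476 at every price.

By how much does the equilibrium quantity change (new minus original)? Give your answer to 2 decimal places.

+3632.73

Before the shock: 43819 - 6P = 5P - 19717 ⇒ 63536 = 11P ⇒ P = 5776, Q = 9163.
The shock moves the curves to Qd = 54295 - 6P and Qs = 5P - 21787.
New equilibrium: 54295 - 6P = 5P - 21787 ⇒ 76082 = 11P ⇒ P = 76082/11 ≈ 6916.5455, Q = 140753/11 ≈ 12795.7273.
ΔQ = 12795.7273 − 9163 = +3632.73.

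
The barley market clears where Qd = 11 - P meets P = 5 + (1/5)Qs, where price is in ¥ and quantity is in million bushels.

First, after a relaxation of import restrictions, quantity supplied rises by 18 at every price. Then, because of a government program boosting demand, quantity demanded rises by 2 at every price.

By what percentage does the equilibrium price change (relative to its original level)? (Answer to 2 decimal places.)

-44.44

Initially, 11 - P = 5P - 25, so 36 = 6P and P = 6, Q = 5.
After the shift, demand is Qd = 13 - P and supply is Qs = 5P - 7.
Equate the new curves: 13 - P = 5P - 7, giving 20 = 6P, P = 10/3 ≈ 3.3333, Q = 29/3 ≈ 9.6667.
%ΔP = (3.3333 − 6) / 6 × 100 = -44.44%.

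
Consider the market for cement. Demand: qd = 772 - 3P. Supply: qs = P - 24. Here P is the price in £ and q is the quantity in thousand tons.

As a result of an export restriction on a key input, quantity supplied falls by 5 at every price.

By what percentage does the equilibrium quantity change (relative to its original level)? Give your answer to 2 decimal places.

-2.14

Original equilibrium: 772 - 3P = P - 24 gives 796 = 4P, so P = 199 and q = 175.
The shock moves the curves to qd = 772 - 3P and qs = P - 29.
Clearing the new market: 772 - 3P = P - 29, so P = 200.25 and q = 171.25.
%Δq = (171.25 − 175) / 175 × 100 = -2.14%.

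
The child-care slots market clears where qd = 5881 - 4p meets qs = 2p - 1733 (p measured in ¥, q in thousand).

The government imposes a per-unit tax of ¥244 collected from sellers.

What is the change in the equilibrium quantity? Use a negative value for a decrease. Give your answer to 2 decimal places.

-325.33

Initially, 5881 - 4p = 2p - 1733, so 7614 = 6p and p = 1269, q = 805.
Since sellers keep the price net of the tax, the effective supply curve becomes qs = 2p - 2221.
Clearing the new market: 5881 - 4p = 2p - 2221, so p = 4051/3 ≈ 1350.3333 and q = 1439/3 ≈ 479.6667.
Δq = 479.6667 − 805 = -325.33.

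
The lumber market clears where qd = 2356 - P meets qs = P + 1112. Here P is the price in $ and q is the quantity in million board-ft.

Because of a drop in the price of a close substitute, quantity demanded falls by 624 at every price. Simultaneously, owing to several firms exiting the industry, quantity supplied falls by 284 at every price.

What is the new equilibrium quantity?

Original equilibrium: 2356 - P = P + 1112 gives 1244 = 2P, so P = 622 and q = 1734.
With the change applied: demand qd = 1732 - P, supply qs = P + 828.
Equate the new curves: 1732 - P = P + 828, giving 904 = 2P, P = 452, q = 1280.

1280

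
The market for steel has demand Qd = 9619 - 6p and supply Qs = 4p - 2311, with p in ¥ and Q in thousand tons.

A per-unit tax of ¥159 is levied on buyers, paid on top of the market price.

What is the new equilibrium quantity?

2079.4

Solve the original market: 9619 - 6p = 4p - 2311, hence p = 1193 and Q = 2461.
Since buyers pay the price plus the tax, the effective demand curve becomes Qd = 8665 - 6p.
Setting them equal: 8665 - 6p = 4p - 2311 → 10976 = 10p, so p = 1097.6 and Q = 2079.4.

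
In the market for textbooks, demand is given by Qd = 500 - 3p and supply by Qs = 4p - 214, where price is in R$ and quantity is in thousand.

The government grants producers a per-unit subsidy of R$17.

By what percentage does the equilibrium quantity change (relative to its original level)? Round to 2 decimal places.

Before the shock: 500 - 3p = 4p - 214 ⇒ 714 = 7p ⇒ p = 102, Q = 194.
Since sellers receive the price plus the subsidy, the effective supply curve becomes Qs = 4p - 146.
Setting them equal: 500 - 3p = 4p - 146 → 646 = 7p, so p = 646/7 ≈ 92.2857 and Q = 1562/7 ≈ 223.1429.
%ΔQ = (223.1429 − 194) / 194 × 100 = +15.02%.

+15.02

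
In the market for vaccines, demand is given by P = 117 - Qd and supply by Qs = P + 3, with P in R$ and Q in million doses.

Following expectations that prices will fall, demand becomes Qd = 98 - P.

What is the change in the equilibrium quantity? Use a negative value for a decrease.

-9.5

Solve the original market: 117 - P = P + 3, hence P = 57 and Q = 60.
The new curves are Qd = 98 - P (demand) and Qs = P + 3 (supply).
New equilibrium: 98 - P = P + 3 ⇒ 95 = 2P ⇒ P = 47.5, Q = 50.5.
ΔQ = 50.5 − 60 = -9.5.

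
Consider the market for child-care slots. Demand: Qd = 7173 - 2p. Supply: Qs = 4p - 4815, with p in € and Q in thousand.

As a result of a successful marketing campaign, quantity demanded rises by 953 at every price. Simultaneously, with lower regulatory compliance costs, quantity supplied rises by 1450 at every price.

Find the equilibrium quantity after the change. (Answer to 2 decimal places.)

Initially, 7173 - 2p = 4p - 4815, so 11988 = 6p and p = 1998, Q = 3177.
The new curves are Qd = 8126 - 2p (demand) and Qs = 4p - 3365 (supply).
Setting them equal: 8126 - 2p = 4p - 3365 → 11491 = 6p, so p = 11491/6 ≈ 1915.1667 and Q = 12887/3 ≈ 4295.6667.

4295.67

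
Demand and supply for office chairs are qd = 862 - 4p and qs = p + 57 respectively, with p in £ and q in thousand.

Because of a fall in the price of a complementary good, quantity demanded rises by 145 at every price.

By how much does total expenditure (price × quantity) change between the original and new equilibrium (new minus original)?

+11832

Initially, 862 - 4p = p + 57, so 805 = 5p and p = 161, q = 218.
With the change applied: demand qd = 1007 - 4p, supply qs = p + 57.
Setting them equal: 1007 - 4p = p + 57 → 950 = 5p, so p = 190 and q = 247.
Expenditure moves from 161×218 = 35098 to 190×247 = 46930; change = +11832.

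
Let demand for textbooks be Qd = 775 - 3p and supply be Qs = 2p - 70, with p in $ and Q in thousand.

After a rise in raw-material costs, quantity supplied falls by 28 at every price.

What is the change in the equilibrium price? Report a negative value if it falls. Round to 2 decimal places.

Initially, 775 - 3p = 2p - 70, so 845 = 5p and p = 169, Q = 268.
With the change applied: demand Qd = 775 - 3p, supply Qs = 2p - 98.
Equate the new curves: 775 - 3p = 2p - 98, giving 873 = 5p, p = 174.6, Q = 251.2.
Δp = 174.6 − 169 = +5.60.

+5.60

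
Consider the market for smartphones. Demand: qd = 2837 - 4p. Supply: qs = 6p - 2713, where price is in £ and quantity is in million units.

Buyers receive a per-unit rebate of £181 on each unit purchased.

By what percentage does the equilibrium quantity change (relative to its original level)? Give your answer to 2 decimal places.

+70.41

Initially, 2837 - 4p = 6p - 2713, so 5550 = 10p and p = 555, q = 617.
Since buyers' out-of-pocket price is the market price minus the rebate, the effective demand curve becomes qd = 3561 - 4p.
New equilibrium: 3561 - 4p = 6p - 2713 ⇒ 6274 = 10p ⇒ p = 627.4, q = 1051.4.
%Δq = (1051.4 − 617) / 617 × 100 = +70.41%.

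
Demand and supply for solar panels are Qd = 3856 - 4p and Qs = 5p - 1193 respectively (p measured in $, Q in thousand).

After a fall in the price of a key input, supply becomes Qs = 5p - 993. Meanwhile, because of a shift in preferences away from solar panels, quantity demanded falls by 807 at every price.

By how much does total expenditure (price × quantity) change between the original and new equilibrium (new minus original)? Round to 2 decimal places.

Original equilibrium: 3856 - 4p = 5p - 1193 gives 5049 = 9p, so p = 561 and Q = 1612.
With the change applied: demand Qd = 3049 - 4p, supply Qs = 5p - 993.
Equate the new curves: 3049 - 4p = 5p - 993, giving 4042 = 9p, p = 4042/9 ≈ 449.1111, Q = 11273/9 ≈ 1252.5556.
Expenditure moves from 561×1612 = 904332 to 449.1111×1252.5556 = 562536.6173; change = -341795.38.

-341795.38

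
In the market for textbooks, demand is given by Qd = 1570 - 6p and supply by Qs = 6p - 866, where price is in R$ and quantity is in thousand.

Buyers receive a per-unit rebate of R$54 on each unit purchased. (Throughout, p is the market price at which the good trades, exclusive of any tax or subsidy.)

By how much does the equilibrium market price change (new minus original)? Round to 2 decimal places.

+27.00

Original equilibrium: 1570 - 6p = 6p - 866 gives 2436 = 12p, so p = 203 and Q = 352.
Since buyers' out-of-pocket price is the market price minus the rebate, the effective demand curve becomes Qd = 1894 - 6p.
New equilibrium: 1894 - 6p = 6p - 866 ⇒ 2760 = 12p ⇒ p = 230, Q = 514.
Δp = 230 − 203 = +27.00.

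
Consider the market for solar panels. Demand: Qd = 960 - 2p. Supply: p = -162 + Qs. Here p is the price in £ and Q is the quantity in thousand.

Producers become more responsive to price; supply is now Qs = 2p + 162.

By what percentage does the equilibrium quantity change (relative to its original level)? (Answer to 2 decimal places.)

+31.07

Before the shock: 960 - 2p = p + 162 ⇒ 798 = 3p ⇒ p = 266, Q = 428.
The new curves are Qd = 960 - 2p (demand) and Qs = 2p + 162 (supply).
Setting them equal: 960 - 2p = 2p + 162 → 798 = 4p, so p = 199.5 and Q = 561.
%ΔQ = (561 − 428) / 428 × 100 = +31.07%.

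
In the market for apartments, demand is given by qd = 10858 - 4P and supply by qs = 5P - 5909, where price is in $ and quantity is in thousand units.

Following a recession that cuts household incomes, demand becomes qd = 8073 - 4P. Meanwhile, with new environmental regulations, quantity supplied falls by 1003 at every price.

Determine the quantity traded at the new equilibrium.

Initially, 10858 - 4P = 5P - 5909, so 16767 = 9P and P = 1863, q = 3406.
The shock moves the curves to qd = 8073 - 4P and qs = 5P - 6912.
Equate the new curves: 8073 - 4P = 5P - 6912, giving 14985 = 9P, P = 1665, q = 1413.

1413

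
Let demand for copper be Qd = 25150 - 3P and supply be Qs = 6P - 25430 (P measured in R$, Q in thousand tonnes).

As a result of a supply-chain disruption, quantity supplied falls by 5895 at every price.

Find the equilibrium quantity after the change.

Solve the original market: 25150 - 3P = 6P - 25430, hence P = 5620 and Q = 8290.
After the shift, demand is Qd = 25150 - 3P and supply is Qs = 6P - 31325.
Equate the new curves: 25150 - 3P = 6P - 31325, giving 56475 = 9P, P = 6275, Q = 6325.

6325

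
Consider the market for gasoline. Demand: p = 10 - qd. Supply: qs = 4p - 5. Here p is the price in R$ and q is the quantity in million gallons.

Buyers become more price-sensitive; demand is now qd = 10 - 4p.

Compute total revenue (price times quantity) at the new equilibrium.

Initially, 10 - p = 4p - 5, so 15 = 5p and p = 3, q = 7.
The shock moves the curves to qd = 10 - 4p and qs = 4p - 5.
Setting them equal: 10 - 4p = 4p - 5 → 15 = 8p, so p = 1.875 and q = 2.5.
New expenditure = 1.875 × 2.5 = 4.6875.

4.6875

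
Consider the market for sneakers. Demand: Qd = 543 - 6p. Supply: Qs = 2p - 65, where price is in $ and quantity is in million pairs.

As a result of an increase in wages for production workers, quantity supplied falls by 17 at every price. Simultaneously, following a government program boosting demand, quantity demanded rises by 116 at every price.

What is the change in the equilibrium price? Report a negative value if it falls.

+16.625

Before the shock: 543 - 6p = 2p - 65 ⇒ 608 = 8p ⇒ p = 76, Q = 87.
The new curves are Qd = 659 - 6p (demand) and Qs = 2p - 82 (supply).
New equilibrium: 659 - 6p = 2p - 82 ⇒ 741 = 8p ⇒ p = 92.625, Q = 103.25.
Δp = 92.625 − 76 = +16.625.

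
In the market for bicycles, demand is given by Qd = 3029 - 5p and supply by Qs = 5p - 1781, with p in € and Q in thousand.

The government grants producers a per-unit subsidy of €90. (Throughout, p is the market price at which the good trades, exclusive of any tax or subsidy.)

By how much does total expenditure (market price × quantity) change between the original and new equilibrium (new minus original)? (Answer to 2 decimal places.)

Solve the original market: 3029 - 5p = 5p - 1781, hence p = 481 and Q = 624.
Since sellers receive the price plus the subsidy, the effective supply curve becomes Qs = 5p - 1331.
Clearing the new market: 3029 - 5p = 5p - 1331, so p = 436 and Q = 849.
Expenditure moves from 481×624 = 300144 to 436×849 = 370164; change = +70020.00.

+70020.00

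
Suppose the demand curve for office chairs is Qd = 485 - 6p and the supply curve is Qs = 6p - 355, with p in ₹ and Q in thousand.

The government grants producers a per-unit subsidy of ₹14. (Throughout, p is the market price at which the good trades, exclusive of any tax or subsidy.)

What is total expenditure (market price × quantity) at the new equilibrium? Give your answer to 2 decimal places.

6741.00

Original equilibrium: 485 - 6p = 6p - 355 gives 840 = 12p, so p = 70 and Q = 65.
Since sellers receive the price plus the subsidy, the effective supply curve becomes Qs = 6p - 271.
Clearing the new market: 485 - 6p = 6p - 271, so p = 63 and Q = 107.
New expenditure = 63 × 107 = 6741.00.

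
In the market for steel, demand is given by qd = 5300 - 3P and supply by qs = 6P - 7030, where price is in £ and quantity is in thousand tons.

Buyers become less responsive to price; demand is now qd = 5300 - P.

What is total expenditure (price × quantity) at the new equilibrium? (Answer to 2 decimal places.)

Before the shock: 5300 - 3P = 6P - 7030 ⇒ 12330 = 9P ⇒ P = 1370, q = 1190.
With the change applied: demand qd = 5300 - P, supply qs = 6P - 7030.
Setting them equal: 5300 - P = 6P - 7030 → 12330 = 7P, so P = 12330/7 ≈ 1761.4286 and q = 24770/7 ≈ 3538.5714.
New expenditure = 1761.4286 × 3538.5714 = 6232940.82.

6232940.82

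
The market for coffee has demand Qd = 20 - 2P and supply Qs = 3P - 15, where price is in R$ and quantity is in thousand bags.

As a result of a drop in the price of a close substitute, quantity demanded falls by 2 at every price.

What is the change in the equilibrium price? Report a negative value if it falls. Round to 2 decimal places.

-0.40

Solve the original market: 20 - 2P = 3P - 15, hence P = 7 and Q = 6.
The shock moves the curves to Qd = 18 - 2P and Qs = 3P - 15.
Equate the new curves: 18 - 2P = 3P - 15, giving 33 = 5P, P = 6.6, Q = 4.8.
ΔP = 6.6 − 7 = -0.40.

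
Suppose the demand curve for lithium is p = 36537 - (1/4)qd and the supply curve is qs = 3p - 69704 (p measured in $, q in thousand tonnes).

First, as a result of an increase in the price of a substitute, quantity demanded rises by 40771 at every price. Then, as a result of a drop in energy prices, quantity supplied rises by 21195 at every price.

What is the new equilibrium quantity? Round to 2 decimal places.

52388.71

Before the shock: 146148 - 4p = 3p - 69704 ⇒ 215852 = 7p ⇒ p = 30836, q = 22804.
With the change applied: demand qd = 186919 - 4p, supply qs = 3p - 48509.
Clearing the new market: 186919 - 4p = 3p - 48509, so p = 235428/7 ≈ 33632.5714 and q = 366721/7 ≈ 52388.7143.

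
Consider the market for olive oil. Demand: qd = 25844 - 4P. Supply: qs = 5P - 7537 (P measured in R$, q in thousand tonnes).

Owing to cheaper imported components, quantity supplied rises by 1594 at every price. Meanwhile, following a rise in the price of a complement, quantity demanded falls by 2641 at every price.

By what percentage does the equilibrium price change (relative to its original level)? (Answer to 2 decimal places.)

-12.69

Before the shock: 25844 - 4P = 5P - 7537 ⇒ 33381 = 9P ⇒ P = 3709, q = 11008.
With the change applied: demand qd = 23203 - 4P, supply qs = 5P - 5943.
Setting them equal: 23203 - 4P = 5P - 5943 → 29146 = 9P, so P = 29146/9 ≈ 3238.4444 and q = 92243/9 ≈ 10249.2222.
%ΔP = (3238.4444 − 3709) / 3709 × 100 = -12.69%.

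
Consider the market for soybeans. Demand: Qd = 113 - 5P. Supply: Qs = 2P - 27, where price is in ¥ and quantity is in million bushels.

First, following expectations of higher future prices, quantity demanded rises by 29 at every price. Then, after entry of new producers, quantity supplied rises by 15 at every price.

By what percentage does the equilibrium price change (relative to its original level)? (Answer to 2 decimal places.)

Before the shock: 113 - 5P = 2P - 27 ⇒ 140 = 7P ⇒ P = 20, Q = 13.
The new curves are Qd = 142 - 5P (demand) and Qs = 2P - 12 (supply).
Equate the new curves: 142 - 5P = 2P - 12, giving 154 = 7P, P = 22, Q = 32.
%ΔP = (22 − 20) / 20 × 100 = +10.00%.

+10.00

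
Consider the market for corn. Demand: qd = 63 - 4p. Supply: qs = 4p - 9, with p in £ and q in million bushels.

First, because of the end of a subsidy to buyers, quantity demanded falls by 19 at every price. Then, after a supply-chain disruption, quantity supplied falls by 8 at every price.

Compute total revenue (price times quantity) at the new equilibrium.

Before the shock: 63 - 4p = 4p - 9 ⇒ 72 = 8p ⇒ p = 9, q = 27.
The new curves are qd = 44 - 4p (demand) and qs = 4p - 17 (supply).
Setting them equal: 44 - 4p = 4p - 17 → 61 = 8p, so p = 7.625 and q = 13.5.
New expenditure = 7.625 × 13.5 = 102.9375.

102.9375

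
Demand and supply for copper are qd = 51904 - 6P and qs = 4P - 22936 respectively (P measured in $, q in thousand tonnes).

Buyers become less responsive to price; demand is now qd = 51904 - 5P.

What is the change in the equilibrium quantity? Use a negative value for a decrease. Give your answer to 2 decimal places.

Before the shock: 51904 - 6P = 4P - 22936 ⇒ 74840 = 10P ⇒ P = 7484, q = 7000.
The new curves are qd = 51904 - 5P (demand) and qs = 4P - 22936 (supply).
Setting them equal: 51904 - 5P = 4P - 22936 → 74840 = 9P, so P = 74840/9 ≈ 8315.5556 and q = 92936/9 ≈ 10326.2222.
Δq = 10326.2222 − 7000 = +3326.22.

+3326.22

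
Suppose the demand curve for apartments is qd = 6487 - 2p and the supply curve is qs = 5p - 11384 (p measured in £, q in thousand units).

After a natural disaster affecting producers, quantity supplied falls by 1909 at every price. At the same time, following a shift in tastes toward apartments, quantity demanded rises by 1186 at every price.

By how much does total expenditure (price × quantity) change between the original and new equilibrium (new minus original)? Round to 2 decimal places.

Solve the original market: 6487 - 2p = 5p - 11384, hence p = 2553 and q = 1381.
The new curves are qd = 7673 - 2p (demand) and qs = 5p - 13293 (supply).
New equilibrium: 7673 - 2p = 5p - 13293 ⇒ 20966 = 7p ⇒ p = 20966/7 ≈ 2995.1429, q = 11779/7 ≈ 1682.7143.
Expenditure moves from 2553×1381 = 3525693 to 2995.1429×1682.7143 = 5039969.6735; change = +1514276.67.

+1514276.67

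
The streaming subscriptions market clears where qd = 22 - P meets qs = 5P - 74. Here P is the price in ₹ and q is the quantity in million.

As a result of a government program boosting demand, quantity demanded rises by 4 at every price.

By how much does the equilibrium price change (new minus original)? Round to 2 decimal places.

+0.67

Before the shock: 22 - P = 5P - 74 ⇒ 96 = 6P ⇒ P = 16, q = 6.
The new curves are qd = 26 - P (demand) and qs = 5P - 74 (supply).
Setting them equal: 26 - P = 5P - 74 → 100 = 6P, so P = 50/3 ≈ 16.6667 and q = 28/3 ≈ 9.3333.
ΔP = 16.6667 − 16 = +0.67.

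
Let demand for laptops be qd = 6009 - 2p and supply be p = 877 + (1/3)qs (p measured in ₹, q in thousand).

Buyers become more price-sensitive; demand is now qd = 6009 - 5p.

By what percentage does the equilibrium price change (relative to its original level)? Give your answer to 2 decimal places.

Solve the original market: 6009 - 2p = 3p - 2631, hence p = 1728 and q = 2553.
After the shift, demand is qd = 6009 - 5p and supply is qs = 3p - 2631.
New equilibrium: 6009 - 5p = 3p - 2631 ⇒ 8640 = 8p ⇒ p = 1080, q = 609.
%Δp = (1080 − 1728) / 1728 × 100 = -37.50%.

-37.50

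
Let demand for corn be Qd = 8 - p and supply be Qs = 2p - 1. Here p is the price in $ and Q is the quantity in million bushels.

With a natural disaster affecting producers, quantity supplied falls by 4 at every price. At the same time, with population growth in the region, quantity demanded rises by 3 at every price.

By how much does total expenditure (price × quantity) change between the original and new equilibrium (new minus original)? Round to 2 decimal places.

+15.22

Initially, 8 - p = 2p - 1, so 9 = 3p and p = 3, Q = 5.
The shock moves the curves to Qd = 11 - p and Qs = 2p - 5.
Equate the new curves: 11 - p = 2p - 5, giving 16 = 3p, p = 16/3 ≈ 5.3333, Q = 17/3 ≈ 5.6667.
Expenditure moves from 3×5 = 15 to 5.3333×5.6667 = 30.2222; change = +15.22.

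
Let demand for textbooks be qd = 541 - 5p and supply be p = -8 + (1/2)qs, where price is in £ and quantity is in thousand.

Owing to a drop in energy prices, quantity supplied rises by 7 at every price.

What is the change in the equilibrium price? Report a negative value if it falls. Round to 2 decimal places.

-1.00

Solve the original market: 541 - 5p = 2p + 16, hence p = 75 and q = 166.
After the shift, demand is qd = 541 - 5p and supply is qs = 2p + 23.
Setting them equal: 541 - 5p = 2p + 23 → 518 = 7p, so p = 74 and q = 171.
Δp = 74 − 75 = -1.00.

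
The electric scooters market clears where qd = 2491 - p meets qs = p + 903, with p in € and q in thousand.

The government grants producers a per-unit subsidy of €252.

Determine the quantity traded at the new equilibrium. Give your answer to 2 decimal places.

Initially, 2491 - p = p + 903, so 1588 = 2p and p = 794, q = 1697.
Since sellers receive the price plus the subsidy, the effective supply curve becomes qs = p + 1155.
Clearing the new market: 2491 - p = p + 1155, so p = 668 and q = 1823.

1823.00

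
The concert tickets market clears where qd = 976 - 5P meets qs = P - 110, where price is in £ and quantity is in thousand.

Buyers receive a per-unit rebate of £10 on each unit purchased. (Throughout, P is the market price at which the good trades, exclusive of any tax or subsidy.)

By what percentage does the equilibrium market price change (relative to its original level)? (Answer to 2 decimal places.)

Solve the original market: 976 - 5P = P - 110, hence P = 181 and q = 71.
Since buyers' out-of-pocket price is the market price minus the rebate, the effective demand curve becomes qd = 1026 - 5P.
Equate the new curves: 1026 - 5P = P - 110, giving 1136 = 6P, P = 568/3 ≈ 189.3333, q = 238/3 ≈ 79.3333.
%ΔP = (189.3333 − 181) / 181 × 100 = +4.60%.

+4.60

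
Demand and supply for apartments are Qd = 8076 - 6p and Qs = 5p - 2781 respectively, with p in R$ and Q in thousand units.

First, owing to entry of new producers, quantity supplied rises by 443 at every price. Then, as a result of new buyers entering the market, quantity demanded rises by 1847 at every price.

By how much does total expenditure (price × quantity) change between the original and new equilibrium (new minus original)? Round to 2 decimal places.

+1480053.30

Before the shock: 8076 - 6p = 5p - 2781 ⇒ 10857 = 11p ⇒ p = 987, Q = 2154.
With the change applied: demand Qd = 9923 - 6p, supply Qs = 5p - 2338.
New equilibrium: 9923 - 6p = 5p - 2338 ⇒ 12261 = 11p ⇒ p = 12261/11 ≈ 1114.6364, Q = 35587/11 ≈ 3235.1818.
Expenditure moves from 987×2154 = 2125998 to 1114.6364×3235.1818 = 3606051.2975; change = +1480053.30.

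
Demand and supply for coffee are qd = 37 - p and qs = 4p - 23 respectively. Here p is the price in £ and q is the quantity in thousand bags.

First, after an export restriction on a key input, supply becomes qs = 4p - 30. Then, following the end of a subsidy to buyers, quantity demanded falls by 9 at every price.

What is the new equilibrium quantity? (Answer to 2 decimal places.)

Before the shock: 37 - p = 4p - 23 ⇒ 60 = 5p ⇒ p = 12, q = 25.
After the shift, demand is qd = 28 - p and supply is qs = 4p - 30.
Clearing the new market: 28 - p = 4p - 30, so p = 11.6 and q = 16.4.

16.40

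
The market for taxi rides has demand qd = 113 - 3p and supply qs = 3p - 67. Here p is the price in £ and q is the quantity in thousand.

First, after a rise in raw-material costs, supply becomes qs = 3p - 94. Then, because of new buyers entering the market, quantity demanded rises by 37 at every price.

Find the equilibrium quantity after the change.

28

Before the shock: 113 - 3p = 3p - 67 ⇒ 180 = 6p ⇒ p = 30, q = 23.
With the change applied: demand qd = 150 - 3p, supply qs = 3p - 94.
Clearing the new market: 150 - 3p = 3p - 94, so p = 122/3 ≈ 40.6667 and q = 28.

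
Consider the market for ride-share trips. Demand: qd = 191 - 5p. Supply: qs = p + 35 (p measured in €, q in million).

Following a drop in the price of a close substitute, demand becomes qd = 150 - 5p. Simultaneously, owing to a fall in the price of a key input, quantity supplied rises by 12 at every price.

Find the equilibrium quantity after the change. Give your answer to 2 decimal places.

Initially, 191 - 5p = p + 35, so 156 = 6p and p = 26, q = 61.
After the shift, demand is qd = 150 - 5p and supply is qs = p + 47.
Clearing the new market: 150 - 5p = p + 47, so p = 103/6 ≈ 17.1667 and q = 385/6 ≈ 64.1667.

64.17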